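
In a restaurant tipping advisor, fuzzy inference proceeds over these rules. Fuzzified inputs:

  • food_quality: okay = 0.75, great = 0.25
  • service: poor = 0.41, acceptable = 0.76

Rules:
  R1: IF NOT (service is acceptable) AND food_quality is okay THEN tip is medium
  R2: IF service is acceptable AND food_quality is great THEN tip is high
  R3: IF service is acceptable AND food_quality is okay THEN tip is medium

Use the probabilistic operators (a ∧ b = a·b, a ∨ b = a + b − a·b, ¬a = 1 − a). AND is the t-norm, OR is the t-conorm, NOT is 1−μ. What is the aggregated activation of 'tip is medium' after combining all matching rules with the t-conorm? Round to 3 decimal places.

0.647

R1: ¬acceptable=1−0.76=0.24, okay=0.75; AND[a·b] → w = 0.1800
R2: acceptable=0.76, great=0.25; AND[a·b] → w = 0.1900
R3: acceptable=0.76, okay=0.75; AND[a·b] → w = 0.5700
Rules with consequent 'medium': {R1, R3} → strengths 0.1800, 0.5700
Aggregate via t-conorm [a + b − a·b]: 0.6474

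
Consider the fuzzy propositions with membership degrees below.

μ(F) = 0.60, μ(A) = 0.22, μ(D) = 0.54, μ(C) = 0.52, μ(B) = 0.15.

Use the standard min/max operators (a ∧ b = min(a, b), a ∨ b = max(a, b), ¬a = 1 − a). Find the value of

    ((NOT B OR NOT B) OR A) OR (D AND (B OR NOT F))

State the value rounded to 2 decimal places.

0.85

NOT B = 1 − 0.15 = 0.85
NOT B = 1 − 0.15 = 0.85
NOT B OR NOT B = max(a, b) on (0.85, 0.85) = 0.85
(NOT B OR NOT B) OR A = max(a, b) on (0.85, 0.22) = 0.85
NOT F = 1 − 0.60 = 0.40
B OR NOT F = max(a, b) on (0.15, 0.40) = 0.40
D AND (B OR NOT F) = min(a, b) on (0.54, 0.40) = 0.40
((NOT B OR NOT B) OR A) OR (D AND (B OR NOT F)) = max(a, b) on (0.85, 0.40) = 0.85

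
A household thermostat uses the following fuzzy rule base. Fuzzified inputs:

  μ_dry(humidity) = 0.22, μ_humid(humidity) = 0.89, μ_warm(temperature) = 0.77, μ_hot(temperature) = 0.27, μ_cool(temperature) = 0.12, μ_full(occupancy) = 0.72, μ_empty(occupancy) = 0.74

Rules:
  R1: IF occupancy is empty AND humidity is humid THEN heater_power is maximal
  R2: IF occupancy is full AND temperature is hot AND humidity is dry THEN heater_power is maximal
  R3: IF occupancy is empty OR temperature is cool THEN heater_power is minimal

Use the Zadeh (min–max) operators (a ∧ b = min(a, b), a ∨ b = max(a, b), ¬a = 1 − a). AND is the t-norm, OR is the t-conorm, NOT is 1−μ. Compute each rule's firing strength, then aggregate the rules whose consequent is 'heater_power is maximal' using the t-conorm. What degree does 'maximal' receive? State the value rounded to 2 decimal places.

R1: empty=0.74, humid=0.89; AND[min(a, b)] → w = 0.74
R2: full=0.72, hot=0.27, dry=0.22; AND[min(a, b)] → w = 0.22
R3: empty=0.74, cool=0.12; OR[max(a, b)] → w = 0.74
Rules with consequent 'maximal': {R1, R2} → strengths 0.74, 0.22
Aggregate via t-conorm [max(a, b)]: 0.74

0.74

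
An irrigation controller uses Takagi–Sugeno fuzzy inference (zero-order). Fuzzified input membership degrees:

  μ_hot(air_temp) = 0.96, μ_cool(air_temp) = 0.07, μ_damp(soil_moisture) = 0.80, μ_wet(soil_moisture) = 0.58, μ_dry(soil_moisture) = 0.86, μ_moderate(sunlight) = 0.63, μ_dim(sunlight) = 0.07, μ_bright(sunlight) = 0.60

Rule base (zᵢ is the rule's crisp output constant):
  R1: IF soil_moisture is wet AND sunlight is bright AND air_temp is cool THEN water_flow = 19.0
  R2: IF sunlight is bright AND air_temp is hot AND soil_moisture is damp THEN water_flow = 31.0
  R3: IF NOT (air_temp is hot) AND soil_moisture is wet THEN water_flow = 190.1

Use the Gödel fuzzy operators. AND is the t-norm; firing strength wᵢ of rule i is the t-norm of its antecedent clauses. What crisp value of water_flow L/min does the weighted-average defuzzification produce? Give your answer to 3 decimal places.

R1 (z=19.0): wet=0.58, bright=0.60, cool=0.07; AND[min(a, b)] → w = 0.07
R2 (z=31.0): bright=0.60, hot=0.96, damp=0.80; AND[min(a, b)] → w = 0.60
R3 (z=190.1): ¬hot=1−0.96=0.04, wet=0.58; AND[min(a, b)] → w = 0.04
Weighted average = (0.07·19.0 + 0.60·31.0 + 0.04·190.1) / (0.07 + 0.60 + 0.04)
  = 27.5340 / 0.7100 = 38.780

38.780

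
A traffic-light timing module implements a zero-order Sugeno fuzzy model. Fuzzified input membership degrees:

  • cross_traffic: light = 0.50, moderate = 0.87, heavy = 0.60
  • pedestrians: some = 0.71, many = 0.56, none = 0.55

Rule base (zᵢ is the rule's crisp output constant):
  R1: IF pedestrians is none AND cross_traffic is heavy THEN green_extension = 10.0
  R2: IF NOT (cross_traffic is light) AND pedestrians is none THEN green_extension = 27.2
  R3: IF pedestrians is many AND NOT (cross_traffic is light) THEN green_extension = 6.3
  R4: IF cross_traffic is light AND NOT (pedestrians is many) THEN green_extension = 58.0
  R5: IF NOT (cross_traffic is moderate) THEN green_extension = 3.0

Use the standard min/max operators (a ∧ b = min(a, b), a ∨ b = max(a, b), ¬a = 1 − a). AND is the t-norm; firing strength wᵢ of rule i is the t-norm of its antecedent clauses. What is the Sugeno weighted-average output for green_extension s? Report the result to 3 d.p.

22.717

R1 (z=10.0): none=0.55, heavy=0.60; AND[min(a, b)] → w = 0.55
R2 (z=27.2): ¬light=1−0.50=0.50, none=0.55; AND[min(a, b)] → w = 0.50
R3 (z=6.3): many=0.56, ¬light=1−0.50=0.50; AND[min(a, b)] → w = 0.50
R4 (z=58.0): light=0.50, ¬many=1−0.56=0.44; AND[min(a, b)] → w = 0.44
R5 (z=3.0): ¬moderate=1−0.87=0.13 → w = 0.13
Weighted average = (0.55·10.0 + 0.50·27.2 + 0.50·6.3 + 0.44·58.0 + 0.13·3.0) / (0.55 + 0.50 + 0.50 + 0.44 + 0.13)
  = 48.1600 / 2.1200 = 22.717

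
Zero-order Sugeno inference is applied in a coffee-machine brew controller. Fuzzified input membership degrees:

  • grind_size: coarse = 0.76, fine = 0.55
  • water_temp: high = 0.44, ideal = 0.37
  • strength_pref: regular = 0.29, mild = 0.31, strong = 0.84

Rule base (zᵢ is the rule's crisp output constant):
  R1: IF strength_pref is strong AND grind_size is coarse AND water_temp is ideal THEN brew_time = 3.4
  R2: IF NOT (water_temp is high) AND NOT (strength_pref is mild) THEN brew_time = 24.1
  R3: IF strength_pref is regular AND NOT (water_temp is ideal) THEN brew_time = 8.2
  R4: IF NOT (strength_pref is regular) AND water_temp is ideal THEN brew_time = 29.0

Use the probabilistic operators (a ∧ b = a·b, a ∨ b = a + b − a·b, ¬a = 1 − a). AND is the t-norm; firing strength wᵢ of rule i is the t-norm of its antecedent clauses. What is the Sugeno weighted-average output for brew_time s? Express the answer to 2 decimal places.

18.01

R1 (z=3.4): strong=0.84, coarse=0.76, ideal=0.37; AND[a·b] → w = 0.2362
R2 (z=24.1): ¬high=1−0.44=0.56, ¬mild=1−0.31=0.69; AND[a·b] → w = 0.3864
R3 (z=8.2): regular=0.29, ¬ideal=1−0.37=0.63; AND[a·b] → w = 0.1827
R4 (z=29.0): ¬regular=1−0.29=0.71, ideal=0.37; AND[a·b] → w = 0.2627
Weighted average = (0.2362·3.4 + 0.3864·24.1 + 0.1827·8.2 + 0.2627·29.0) / (0.2362 + 0.3864 + 0.1827 + 0.2627)
  = 19.2318 / 1.0680 = 18.01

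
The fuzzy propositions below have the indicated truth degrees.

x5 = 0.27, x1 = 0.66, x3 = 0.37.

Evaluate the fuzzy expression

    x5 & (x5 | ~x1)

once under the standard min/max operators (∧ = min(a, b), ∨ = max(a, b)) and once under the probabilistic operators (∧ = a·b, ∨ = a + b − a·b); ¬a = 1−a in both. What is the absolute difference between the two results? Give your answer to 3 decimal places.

Under standard min/max:
  ~x1 = 1 − 0.66 = 0.34
  x5 | ~x1 = max(a, b) on (0.27, 0.34) = 0.34
  x5 & (x5 | ~x1) = min(a, b) on (0.27, 0.34) = 0.27
  → value = 0.2700
Under probabilistic:
  ~x1 = 1 − 0.6600 = 0.3400
  x5 | ~x1 = a + b − a·b on (0.2700, 0.3400) = 0.5182
  x5 & (x5 | ~x1) = a·b on (0.2700, 0.5182) = 0.1399
  → value = 0.1399
|0.2700 − 0.1399| = 0.130

0.130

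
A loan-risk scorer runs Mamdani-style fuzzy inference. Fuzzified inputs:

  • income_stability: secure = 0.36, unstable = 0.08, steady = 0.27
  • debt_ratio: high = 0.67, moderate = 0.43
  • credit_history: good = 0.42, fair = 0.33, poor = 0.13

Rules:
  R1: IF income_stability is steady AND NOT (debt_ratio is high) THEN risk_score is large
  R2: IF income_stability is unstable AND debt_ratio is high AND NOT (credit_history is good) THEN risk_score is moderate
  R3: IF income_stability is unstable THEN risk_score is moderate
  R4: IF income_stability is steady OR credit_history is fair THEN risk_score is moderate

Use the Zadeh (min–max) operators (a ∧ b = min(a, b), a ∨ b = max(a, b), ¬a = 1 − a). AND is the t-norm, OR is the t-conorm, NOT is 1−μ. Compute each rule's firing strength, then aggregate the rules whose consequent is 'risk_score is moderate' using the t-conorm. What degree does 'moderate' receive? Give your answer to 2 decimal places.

0.33

R1: steady=0.27, ¬high=1−0.67=0.33; AND[min(a, b)] → w = 0.27
R2: unstable=0.08, high=0.67, ¬good=1−0.42=0.58; AND[min(a, b)] → w = 0.08
R3: unstable=0.08 → w = 0.08
R4: steady=0.27, fair=0.33; OR[max(a, b)] → w = 0.33
Rules with consequent 'moderate': {R2, R3, R4} → strengths 0.08, 0.08, 0.33
Aggregate via t-conorm [max(a, b)]: 0.33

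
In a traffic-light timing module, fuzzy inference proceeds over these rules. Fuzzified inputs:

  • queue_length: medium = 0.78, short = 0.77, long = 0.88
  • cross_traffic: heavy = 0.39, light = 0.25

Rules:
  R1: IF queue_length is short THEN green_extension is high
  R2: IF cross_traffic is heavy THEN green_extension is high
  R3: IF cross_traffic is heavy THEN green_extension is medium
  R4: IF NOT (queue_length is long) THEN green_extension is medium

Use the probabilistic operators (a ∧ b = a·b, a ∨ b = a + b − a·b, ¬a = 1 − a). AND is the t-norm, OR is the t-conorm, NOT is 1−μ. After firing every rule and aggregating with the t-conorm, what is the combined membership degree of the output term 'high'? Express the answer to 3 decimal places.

0.860

R1: short=0.77 → w = 0.7700
R2: heavy=0.39 → w = 0.3900
R3: heavy=0.39 → w = 0.3900
R4: ¬long=1−0.88=0.12 → w = 0.1200
Rules with consequent 'high': {R1, R2} → strengths 0.7700, 0.3900
Aggregate via t-conorm [a + b − a·b]: 0.8597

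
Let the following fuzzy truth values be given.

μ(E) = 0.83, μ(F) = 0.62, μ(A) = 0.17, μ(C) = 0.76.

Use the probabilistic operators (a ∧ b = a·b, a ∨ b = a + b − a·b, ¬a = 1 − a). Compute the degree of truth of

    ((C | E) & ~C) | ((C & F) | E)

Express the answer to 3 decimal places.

0.931

C | E = a + b − a·b on (0.7600, 0.8300) = 0.9592
~C = 1 − 0.7600 = 0.2400
(C | E) & ~C = a·b on (0.9592, 0.2400) = 0.2302
C & F = a·b on (0.7600, 0.6200) = 0.4712
(C & F) | E = a + b − a·b on (0.4712, 0.8300) = 0.9101
((C | E) & ~C) | ((C & F) | E) = a + b − a·b on (0.2302, 0.9101) = 0.9308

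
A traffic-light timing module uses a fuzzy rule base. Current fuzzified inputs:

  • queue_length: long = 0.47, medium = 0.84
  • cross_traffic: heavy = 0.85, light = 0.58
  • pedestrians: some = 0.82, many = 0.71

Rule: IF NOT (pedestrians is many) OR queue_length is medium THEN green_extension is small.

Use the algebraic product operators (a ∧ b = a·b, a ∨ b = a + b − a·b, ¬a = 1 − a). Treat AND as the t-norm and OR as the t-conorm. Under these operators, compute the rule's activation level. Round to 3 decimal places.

firing strength: ¬many=1−0.71=0.29, medium=0.84; OR[a + b − a·b] → w = 0.8864

0.886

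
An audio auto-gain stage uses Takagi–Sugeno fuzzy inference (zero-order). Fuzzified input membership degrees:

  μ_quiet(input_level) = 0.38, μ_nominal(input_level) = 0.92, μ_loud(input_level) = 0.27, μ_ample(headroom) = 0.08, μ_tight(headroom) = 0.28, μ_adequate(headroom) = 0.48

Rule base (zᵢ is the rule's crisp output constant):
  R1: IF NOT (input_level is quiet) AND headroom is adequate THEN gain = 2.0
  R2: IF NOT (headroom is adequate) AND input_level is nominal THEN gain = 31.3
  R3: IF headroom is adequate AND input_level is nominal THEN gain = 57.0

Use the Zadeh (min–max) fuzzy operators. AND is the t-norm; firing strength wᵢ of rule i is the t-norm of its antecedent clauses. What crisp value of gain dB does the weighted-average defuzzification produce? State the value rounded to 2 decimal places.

R1 (z=2.0): ¬quiet=1−0.38=0.62, adequate=0.48; AND[min(a, b)] → w = 0.48
R2 (z=31.3): ¬adequate=1−0.48=0.52, nominal=0.92; AND[min(a, b)] → w = 0.52
R3 (z=57.0): adequate=0.48, nominal=0.92; AND[min(a, b)] → w = 0.48
Weighted average = (0.48·2.0 + 0.52·31.3 + 0.48·57.0) / (0.48 + 0.52 + 0.48)
  = 44.5960 / 1.4800 = 30.13

30.13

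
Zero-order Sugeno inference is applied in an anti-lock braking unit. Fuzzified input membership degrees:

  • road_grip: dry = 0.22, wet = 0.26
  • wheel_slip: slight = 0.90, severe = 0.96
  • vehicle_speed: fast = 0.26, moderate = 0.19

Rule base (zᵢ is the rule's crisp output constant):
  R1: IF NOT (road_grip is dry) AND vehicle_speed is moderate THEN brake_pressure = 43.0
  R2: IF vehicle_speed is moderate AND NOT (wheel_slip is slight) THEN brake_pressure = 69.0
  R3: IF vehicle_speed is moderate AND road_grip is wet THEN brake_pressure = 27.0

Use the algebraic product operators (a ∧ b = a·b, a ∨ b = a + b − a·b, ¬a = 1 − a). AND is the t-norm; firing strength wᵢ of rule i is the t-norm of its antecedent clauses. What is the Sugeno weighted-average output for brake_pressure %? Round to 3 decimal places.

41.632

R1 (z=43.0): ¬dry=1−0.22=0.78, moderate=0.19; AND[a·b] → w = 0.1482
R2 (z=69.0): moderate=0.19, ¬slight=1−0.90=0.10; AND[a·b] → w = 0.0190
R3 (z=27.0): moderate=0.19, wet=0.26; AND[a·b] → w = 0.0494
Weighted average = (0.1482·43.0 + 0.0190·69.0 + 0.0494·27.0) / (0.1482 + 0.0190 + 0.0494)
  = 9.0174 / 0.2166 = 41.632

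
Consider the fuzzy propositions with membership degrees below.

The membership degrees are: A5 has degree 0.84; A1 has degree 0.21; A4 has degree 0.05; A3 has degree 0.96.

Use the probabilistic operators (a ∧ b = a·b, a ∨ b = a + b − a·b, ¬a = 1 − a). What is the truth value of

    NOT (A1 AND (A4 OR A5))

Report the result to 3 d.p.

A4 OR A5 = a + b − a·b on (0.0500, 0.8400) = 0.8480
A1 AND (A4 OR A5) = a·b on (0.2100, 0.8480) = 0.1781
NOT (A1 AND (A4 OR A5)) = 1 − 0.1781 = 0.8219

0.822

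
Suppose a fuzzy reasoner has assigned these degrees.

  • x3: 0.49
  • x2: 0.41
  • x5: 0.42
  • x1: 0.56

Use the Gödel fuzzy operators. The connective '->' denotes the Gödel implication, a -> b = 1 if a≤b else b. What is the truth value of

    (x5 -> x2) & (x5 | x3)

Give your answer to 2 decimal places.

x5 -> x2  [Gödel: 1 if a≤b else b] with a=0.42, b=0.41 → 0.41
x5 | x3 = max(a, b) on (0.42, 0.49) = 0.49
(x5 -> x2) & (x5 | x3) = min(a, b) on (0.41, 0.49) = 0.41

0.41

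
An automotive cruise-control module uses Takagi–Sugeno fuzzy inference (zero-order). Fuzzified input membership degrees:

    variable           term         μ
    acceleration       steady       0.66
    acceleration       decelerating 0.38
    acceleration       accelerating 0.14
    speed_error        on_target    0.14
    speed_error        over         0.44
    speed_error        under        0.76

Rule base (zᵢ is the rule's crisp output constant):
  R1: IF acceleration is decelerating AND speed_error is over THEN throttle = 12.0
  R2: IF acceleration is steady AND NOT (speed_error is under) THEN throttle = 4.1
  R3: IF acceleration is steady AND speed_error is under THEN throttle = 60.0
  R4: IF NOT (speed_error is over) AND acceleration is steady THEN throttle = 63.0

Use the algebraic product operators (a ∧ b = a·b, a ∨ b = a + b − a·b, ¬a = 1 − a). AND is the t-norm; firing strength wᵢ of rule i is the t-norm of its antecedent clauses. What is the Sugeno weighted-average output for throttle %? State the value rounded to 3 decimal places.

R1 (z=12.0): decelerating=0.38, over=0.44; AND[a·b] → w = 0.1672
R2 (z=4.1): steady=0.66, ¬under=1−0.76=0.24; AND[a·b] → w = 0.1584
R3 (z=60.0): steady=0.66, under=0.76; AND[a·b] → w = 0.5016
R4 (z=63.0): ¬over=1−0.44=0.56, steady=0.66; AND[a·b] → w = 0.3696
Weighted average = (0.1672·12.0 + 0.1584·4.1 + 0.5016·60.0 + 0.3696·63.0) / (0.1672 + 0.1584 + 0.5016 + 0.3696)
  = 56.0366 / 1.1968 = 46.822

46.822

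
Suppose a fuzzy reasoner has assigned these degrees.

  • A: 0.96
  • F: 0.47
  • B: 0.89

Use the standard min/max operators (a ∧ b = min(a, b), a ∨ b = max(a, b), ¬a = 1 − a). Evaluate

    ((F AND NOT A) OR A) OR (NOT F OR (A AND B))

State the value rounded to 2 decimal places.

NOT A = 1 − 0.96 = 0.04
F AND NOT A = min(a, b) on (0.47, 0.04) = 0.04
(F AND NOT A) OR A = max(a, b) on (0.04, 0.96) = 0.96
NOT F = 1 − 0.47 = 0.53
A AND B = min(a, b) on (0.96, 0.89) = 0.89
NOT F OR (A AND B) = max(a, b) on (0.53, 0.89) = 0.89
((F AND NOT A) OR A) OR (NOT F OR (A AND B)) = max(a, b) on (0.96, 0.89) = 0.96

0.96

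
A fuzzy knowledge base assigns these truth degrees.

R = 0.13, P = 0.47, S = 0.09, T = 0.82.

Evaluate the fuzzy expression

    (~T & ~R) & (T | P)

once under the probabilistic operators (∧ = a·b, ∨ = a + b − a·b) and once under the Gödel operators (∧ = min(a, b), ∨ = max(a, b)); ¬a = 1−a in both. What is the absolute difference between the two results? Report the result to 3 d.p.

Under probabilistic:
  ~T = 1 − 0.8200 = 0.1800
  ~R = 1 − 0.1300 = 0.8700
  ~T & ~R = a·b on (0.1800, 0.8700) = 0.1566
  T | P = a + b − a·b on (0.8200, 0.4700) = 0.9046
  (~T & ~R) & (T | P) = a·b on (0.1566, 0.9046) = 0.1417
  → value = 0.1417
Under Gödel:
  ~T = 1 − 0.82 = 0.18
  ~R = 1 − 0.13 = 0.87
  ~T & ~R = min(a, b) on (0.18, 0.87) = 0.18
  T | P = max(a, b) on (0.82, 0.47) = 0.82
  (~T & ~R) & (T | P) = min(a, b) on (0.18, 0.82) = 0.18
  → value = 0.1800
|0.1417 − 0.1800| = 0.038

0.038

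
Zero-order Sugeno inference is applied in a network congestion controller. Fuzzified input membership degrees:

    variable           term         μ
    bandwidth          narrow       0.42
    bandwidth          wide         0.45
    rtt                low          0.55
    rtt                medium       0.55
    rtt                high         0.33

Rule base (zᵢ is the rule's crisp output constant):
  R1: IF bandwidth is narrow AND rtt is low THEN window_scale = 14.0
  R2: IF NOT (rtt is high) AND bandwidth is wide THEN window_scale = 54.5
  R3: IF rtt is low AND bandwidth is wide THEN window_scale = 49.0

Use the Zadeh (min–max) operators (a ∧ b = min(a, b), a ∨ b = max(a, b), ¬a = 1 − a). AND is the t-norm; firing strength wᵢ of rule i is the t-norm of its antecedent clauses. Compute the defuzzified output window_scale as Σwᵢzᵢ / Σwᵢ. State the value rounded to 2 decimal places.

R1 (z=14.0): narrow=0.42, low=0.55; AND[min(a, b)] → w = 0.42
R2 (z=54.5): ¬high=1−0.33=0.67, wide=0.45; AND[min(a, b)] → w = 0.45
R3 (z=49.0): low=0.55, wide=0.45; AND[min(a, b)] → w = 0.45
Weighted average = (0.42·14.0 + 0.45·54.5 + 0.45·49.0) / (0.42 + 0.45 + 0.45)
  = 52.4550 / 1.3200 = 39.74

39.74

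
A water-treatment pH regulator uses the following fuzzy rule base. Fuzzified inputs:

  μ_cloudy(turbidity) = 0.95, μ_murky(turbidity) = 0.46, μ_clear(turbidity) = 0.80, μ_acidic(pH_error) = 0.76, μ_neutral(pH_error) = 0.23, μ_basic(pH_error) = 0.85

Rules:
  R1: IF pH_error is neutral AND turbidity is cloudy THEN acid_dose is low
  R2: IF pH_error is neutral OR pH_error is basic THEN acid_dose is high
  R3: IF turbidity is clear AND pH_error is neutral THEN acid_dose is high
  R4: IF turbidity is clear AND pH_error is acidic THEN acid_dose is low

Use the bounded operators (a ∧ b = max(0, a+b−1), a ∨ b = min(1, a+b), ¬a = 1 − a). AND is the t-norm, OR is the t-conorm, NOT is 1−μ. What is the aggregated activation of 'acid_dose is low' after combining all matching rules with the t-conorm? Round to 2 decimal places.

R1: neutral=0.23, cloudy=0.95; AND[max(0, a+b−1)] → w = 0.18
R2: neutral=0.23, basic=0.85; OR[min(1, a+b)] → w = 1.00
R3: clear=0.80, neutral=0.23; AND[max(0, a+b−1)] → w = 0.03
R4: clear=0.80, acidic=0.76; AND[max(0, a+b−1)] → w = 0.56
Rules with consequent 'low': {R1, R4} → strengths 0.18, 0.56
Aggregate via t-conorm [min(1, a+b)]: 0.74

0.74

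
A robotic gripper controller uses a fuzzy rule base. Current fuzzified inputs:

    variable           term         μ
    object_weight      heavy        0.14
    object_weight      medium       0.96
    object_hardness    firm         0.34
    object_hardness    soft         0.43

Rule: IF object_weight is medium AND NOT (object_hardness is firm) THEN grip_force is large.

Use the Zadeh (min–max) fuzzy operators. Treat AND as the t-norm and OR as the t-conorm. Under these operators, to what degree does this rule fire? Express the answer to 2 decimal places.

0.66

firing strength: medium=0.96, ¬firm=1−0.34=0.66; AND[min(a, b)] → w = 0.66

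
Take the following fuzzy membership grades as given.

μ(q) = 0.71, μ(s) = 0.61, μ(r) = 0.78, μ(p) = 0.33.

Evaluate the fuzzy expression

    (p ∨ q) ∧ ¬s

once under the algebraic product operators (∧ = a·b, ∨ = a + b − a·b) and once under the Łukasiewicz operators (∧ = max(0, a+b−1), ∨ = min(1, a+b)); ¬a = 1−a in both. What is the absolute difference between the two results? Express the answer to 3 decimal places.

0.076

Under algebraic product:
  p ∨ q = a + b − a·b on (0.3300, 0.7100) = 0.8057
  ¬s = 1 − 0.6100 = 0.3900
  (p ∨ q) ∧ ¬s = a·b on (0.8057, 0.3900) = 0.3142
  → value = 0.3142
Under Łukasiewicz:
  p ∨ q = min(1, a+b) on (0.33, 0.71) = 1.00
  ¬s = 1 − 0.61 = 0.39
  (p ∨ q) ∧ ¬s = max(0, a+b−1) on (1.00, 0.39) = 0.39
  → value = 0.3900
|0.3142 − 0.3900| = 0.076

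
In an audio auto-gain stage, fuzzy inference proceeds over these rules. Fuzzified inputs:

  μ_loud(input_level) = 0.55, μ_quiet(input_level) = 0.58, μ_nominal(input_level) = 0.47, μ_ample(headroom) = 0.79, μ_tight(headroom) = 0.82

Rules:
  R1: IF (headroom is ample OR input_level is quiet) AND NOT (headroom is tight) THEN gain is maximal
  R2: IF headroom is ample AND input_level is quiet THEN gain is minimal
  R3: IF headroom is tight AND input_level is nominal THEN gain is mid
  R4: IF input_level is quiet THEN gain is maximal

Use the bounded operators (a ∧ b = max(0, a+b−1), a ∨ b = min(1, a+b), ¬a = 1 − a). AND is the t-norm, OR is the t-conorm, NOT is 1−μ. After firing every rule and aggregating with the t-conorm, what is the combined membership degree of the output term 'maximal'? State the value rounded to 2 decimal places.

R1: (ample=0.79 OR quiet=0.58) = 1.00; AND[max(0, a+b−1)] with ¬tight=1−0.82=0.18 → w = 0.18
R2: ample=0.79, quiet=0.58; AND[max(0, a+b−1)] → w = 0.37
R3: tight=0.82, nominal=0.47; AND[max(0, a+b−1)] → w = 0.29
R4: quiet=0.58 → w = 0.58
Rules with consequent 'maximal': {R1, R4} → strengths 0.18, 0.58
Aggregate via t-conorm [min(1, a+b)]: 0.76

0.76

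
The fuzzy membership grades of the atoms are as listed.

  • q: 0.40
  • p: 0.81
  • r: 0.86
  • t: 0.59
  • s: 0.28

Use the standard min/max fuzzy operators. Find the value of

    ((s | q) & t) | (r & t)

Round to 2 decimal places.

s | q = max(a, b) on (0.28, 0.40) = 0.40
(s | q) & t = min(a, b) on (0.40, 0.59) = 0.40
r & t = min(a, b) on (0.86, 0.59) = 0.59
((s | q) & t) | (r & t) = max(a, b) on (0.40, 0.59) = 0.59

0.59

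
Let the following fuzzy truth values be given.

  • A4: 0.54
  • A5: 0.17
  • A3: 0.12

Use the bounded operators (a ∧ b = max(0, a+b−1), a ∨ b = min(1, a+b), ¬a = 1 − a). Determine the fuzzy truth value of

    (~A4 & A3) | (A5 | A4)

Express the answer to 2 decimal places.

0.71

~A4 = 1 − 0.54 = 0.46
~A4 & A3 = max(0, a+b−1) on (0.46, 0.12) = 0.00
A5 | A4 = min(1, a+b) on (0.17, 0.54) = 0.71
(~A4 & A3) | (A5 | A4) = min(1, a+b) on (0.00, 0.71) = 0.71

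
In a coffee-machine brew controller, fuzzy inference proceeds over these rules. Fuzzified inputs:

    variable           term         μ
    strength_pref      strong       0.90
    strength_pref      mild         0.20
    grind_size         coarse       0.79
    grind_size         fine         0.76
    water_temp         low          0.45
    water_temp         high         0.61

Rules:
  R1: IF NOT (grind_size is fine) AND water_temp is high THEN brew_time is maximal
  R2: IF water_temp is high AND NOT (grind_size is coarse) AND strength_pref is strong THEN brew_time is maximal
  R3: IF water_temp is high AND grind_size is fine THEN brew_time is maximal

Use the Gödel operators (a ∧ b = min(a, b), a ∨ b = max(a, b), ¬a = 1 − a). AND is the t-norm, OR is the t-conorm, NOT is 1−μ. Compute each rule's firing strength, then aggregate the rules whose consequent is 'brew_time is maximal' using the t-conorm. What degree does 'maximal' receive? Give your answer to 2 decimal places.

R1: ¬fine=1−0.76=0.24, high=0.61; AND[min(a, b)] → w = 0.24
R2: high=0.61, ¬coarse=1−0.79=0.21, strong=0.90; AND[min(a, b)] → w = 0.21
R3: high=0.61, fine=0.76; AND[min(a, b)] → w = 0.61
Rules with consequent 'maximal': {R1, R2, R3} → strengths 0.24, 0.21, 0.61
Aggregate via t-conorm [max(a, b)]: 0.61

0.61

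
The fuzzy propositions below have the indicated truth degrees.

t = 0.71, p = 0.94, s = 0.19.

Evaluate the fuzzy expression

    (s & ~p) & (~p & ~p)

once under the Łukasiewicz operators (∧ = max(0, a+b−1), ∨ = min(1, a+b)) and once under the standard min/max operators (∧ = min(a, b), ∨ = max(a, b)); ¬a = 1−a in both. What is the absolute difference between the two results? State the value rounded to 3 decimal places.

0.060

Under Łukasiewicz:
  ~p = 1 − 0.94 = 0.06
  s & ~p = max(0, a+b−1) on (0.19, 0.06) = 0.00
  ~p = 1 − 0.94 = 0.06
  ~p = 1 − 0.94 = 0.06
  ~p & ~p = max(0, a+b−1) on (0.06, 0.06) = 0.00
  (s & ~p) & (~p & ~p) = max(0, a+b−1) on (0.00, 0.00) = 0.00
  → value = 0.0000
Under standard min/max:
  ~p = 1 − 0.94 = 0.06
  s & ~p = min(a, b) on (0.19, 0.06) = 0.06
  ~p = 1 − 0.94 = 0.06
  ~p = 1 − 0.94 = 0.06
  ~p & ~p = min(a, b) on (0.06, 0.06) = 0.06
  (s & ~p) & (~p & ~p) = min(a, b) on (0.06, 0.06) = 0.06
  → value = 0.0600
|0.0000 − 0.0600| = 0.060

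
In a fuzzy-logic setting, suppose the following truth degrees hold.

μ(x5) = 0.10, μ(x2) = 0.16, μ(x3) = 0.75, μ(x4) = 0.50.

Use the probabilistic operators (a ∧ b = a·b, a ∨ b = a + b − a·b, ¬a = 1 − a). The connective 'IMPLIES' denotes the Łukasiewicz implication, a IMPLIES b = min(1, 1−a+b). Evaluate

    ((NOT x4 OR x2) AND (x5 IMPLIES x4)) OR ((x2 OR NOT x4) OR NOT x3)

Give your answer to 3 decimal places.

NOT x4 = 1 − 0.5000 = 0.5000
NOT x4 OR x2 = a + b − a·b on (0.5000, 0.1600) = 0.5800
x5 IMPLIES x4  [Łukasiewicz: min(1, 1−a+b)] with a=0.1000, b=0.5000 → 1.0000
(NOT x4 OR x2) AND (x5 IMPLIES x4) = a·b on (0.5800, 1.0000) = 0.5800
NOT x4 = 1 − 0.5000 = 0.5000
x2 OR NOT x4 = a + b − a·b on (0.1600, 0.5000) = 0.5800
NOT x3 = 1 − 0.7500 = 0.2500
(x2 OR NOT x4) OR NOT x3 = a + b − a·b on (0.5800, 0.2500) = 0.6850
((NOT x4 OR x2) AND (x5 IMPLIES x4)) OR ((x2 OR NOT x4) OR NOT x3) = a + b − a·b on (0.5800, 0.6850) = 0.8677

0.868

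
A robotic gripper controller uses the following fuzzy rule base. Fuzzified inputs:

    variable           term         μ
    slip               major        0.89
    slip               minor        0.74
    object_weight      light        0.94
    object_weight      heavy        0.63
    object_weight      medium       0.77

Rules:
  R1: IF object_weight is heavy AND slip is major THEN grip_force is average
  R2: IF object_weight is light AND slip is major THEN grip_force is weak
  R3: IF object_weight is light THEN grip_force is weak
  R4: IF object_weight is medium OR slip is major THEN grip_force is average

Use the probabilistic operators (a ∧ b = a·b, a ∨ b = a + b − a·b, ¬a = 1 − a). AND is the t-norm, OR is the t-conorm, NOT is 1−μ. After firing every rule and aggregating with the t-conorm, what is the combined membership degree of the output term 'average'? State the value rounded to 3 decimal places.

0.989

R1: heavy=0.63, major=0.89; AND[a·b] → w = 0.5607
R2: light=0.94, major=0.89; AND[a·b] → w = 0.8366
R3: light=0.94 → w = 0.9400
R4: medium=0.77, major=0.89; OR[a + b − a·b] → w = 0.9747
Rules with consequent 'average': {R1, R4} → strengths 0.5607, 0.9747
Aggregate via t-conorm [a + b − a·b]: 0.9889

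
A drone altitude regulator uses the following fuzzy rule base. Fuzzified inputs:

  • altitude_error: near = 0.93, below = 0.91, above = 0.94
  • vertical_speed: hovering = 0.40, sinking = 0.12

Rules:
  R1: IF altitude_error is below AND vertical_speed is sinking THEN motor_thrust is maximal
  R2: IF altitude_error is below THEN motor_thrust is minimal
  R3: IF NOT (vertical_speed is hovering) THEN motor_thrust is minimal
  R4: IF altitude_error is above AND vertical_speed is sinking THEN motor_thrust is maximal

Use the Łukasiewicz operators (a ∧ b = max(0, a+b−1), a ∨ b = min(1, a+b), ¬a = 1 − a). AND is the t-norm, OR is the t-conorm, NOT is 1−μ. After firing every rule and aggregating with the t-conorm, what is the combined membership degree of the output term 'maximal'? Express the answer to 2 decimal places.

R1: below=0.91, sinking=0.12; AND[max(0, a+b−1)] → w = 0.03
R2: below=0.91 → w = 0.91
R3: ¬hovering=1−0.40=0.60 → w = 0.60
R4: above=0.94, sinking=0.12; AND[max(0, a+b−1)] → w = 0.06
Rules with consequent 'maximal': {R1, R4} → strengths 0.03, 0.06
Aggregate via t-conorm [min(1, a+b)]: 0.09

0.09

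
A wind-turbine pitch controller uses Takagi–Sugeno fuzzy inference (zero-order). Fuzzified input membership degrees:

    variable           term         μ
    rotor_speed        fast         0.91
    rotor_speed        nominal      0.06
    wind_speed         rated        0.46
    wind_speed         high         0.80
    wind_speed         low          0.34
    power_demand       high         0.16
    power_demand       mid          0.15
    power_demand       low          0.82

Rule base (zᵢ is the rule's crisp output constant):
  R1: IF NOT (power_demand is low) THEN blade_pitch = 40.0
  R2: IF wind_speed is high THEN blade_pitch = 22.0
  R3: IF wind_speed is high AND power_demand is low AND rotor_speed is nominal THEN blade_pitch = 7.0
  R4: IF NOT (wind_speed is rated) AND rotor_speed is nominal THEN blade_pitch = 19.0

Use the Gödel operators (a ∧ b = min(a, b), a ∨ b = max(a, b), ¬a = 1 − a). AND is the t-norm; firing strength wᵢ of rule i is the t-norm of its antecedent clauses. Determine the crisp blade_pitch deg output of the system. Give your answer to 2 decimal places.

R1 (z=40.0): ¬low=1−0.82=0.18 → w = 0.18
R2 (z=22.0): high=0.80 → w = 0.80
R3 (z=7.0): high=0.80, low=0.82, nominal=0.06; AND[min(a, b)] → w = 0.06
R4 (z=19.0): ¬rated=1−0.46=0.54, nominal=0.06; AND[min(a, b)] → w = 0.06
Weighted average = (0.18·40.0 + 0.80·22.0 + 0.06·7.0 + 0.06·19.0) / (0.18 + 0.80 + 0.06 + 0.06)
  = 26.3600 / 1.1000 = 23.96

23.96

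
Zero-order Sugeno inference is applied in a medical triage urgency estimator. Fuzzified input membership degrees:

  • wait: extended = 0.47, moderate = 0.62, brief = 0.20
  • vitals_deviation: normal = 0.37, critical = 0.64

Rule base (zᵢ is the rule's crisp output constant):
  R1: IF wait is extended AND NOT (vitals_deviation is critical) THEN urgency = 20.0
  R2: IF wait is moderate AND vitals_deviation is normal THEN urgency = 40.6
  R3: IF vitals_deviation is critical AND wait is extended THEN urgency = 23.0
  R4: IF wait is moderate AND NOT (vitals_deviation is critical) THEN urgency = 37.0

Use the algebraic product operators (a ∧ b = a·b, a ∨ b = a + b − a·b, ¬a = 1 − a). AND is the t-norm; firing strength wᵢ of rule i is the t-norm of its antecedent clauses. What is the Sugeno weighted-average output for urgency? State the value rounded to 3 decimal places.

R1 (z=20.0): extended=0.47, ¬critical=1−0.64=0.36; AND[a·b] → w = 0.1692
R2 (z=40.6): moderate=0.62, normal=0.37; AND[a·b] → w = 0.2294
R3 (z=23.0): critical=0.64, extended=0.47; AND[a·b] → w = 0.3008
R4 (z=37.0): moderate=0.62, ¬critical=1−0.64=0.36; AND[a·b] → w = 0.2232
Weighted average = (0.1692·20.0 + 0.2294·40.6 + 0.3008·23.0 + 0.2232·37.0) / (0.1692 + 0.2294 + 0.3008 + 0.2232)
  = 27.8744 / 0.9226 = 30.213

30.213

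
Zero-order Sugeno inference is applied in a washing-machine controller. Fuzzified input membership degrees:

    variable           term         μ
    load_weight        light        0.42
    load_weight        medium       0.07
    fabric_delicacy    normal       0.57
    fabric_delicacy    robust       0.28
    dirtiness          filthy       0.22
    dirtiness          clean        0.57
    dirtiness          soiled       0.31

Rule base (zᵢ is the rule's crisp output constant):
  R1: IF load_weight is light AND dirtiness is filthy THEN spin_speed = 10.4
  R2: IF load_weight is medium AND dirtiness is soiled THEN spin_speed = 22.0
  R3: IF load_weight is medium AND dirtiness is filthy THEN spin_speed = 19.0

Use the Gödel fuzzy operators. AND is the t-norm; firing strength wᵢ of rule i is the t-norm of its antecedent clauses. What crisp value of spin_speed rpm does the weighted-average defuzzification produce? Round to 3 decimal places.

R1 (z=10.4): light=0.42, filthy=0.22; AND[min(a, b)] → w = 0.22
R2 (z=22.0): medium=0.07, soiled=0.31; AND[min(a, b)] → w = 0.07
R3 (z=19.0): medium=0.07, filthy=0.22; AND[min(a, b)] → w = 0.07
Weighted average = (0.22·10.4 + 0.07·22.0 + 0.07·19.0) / (0.22 + 0.07 + 0.07)
  = 5.1580 / 0.3600 = 14.328

14.328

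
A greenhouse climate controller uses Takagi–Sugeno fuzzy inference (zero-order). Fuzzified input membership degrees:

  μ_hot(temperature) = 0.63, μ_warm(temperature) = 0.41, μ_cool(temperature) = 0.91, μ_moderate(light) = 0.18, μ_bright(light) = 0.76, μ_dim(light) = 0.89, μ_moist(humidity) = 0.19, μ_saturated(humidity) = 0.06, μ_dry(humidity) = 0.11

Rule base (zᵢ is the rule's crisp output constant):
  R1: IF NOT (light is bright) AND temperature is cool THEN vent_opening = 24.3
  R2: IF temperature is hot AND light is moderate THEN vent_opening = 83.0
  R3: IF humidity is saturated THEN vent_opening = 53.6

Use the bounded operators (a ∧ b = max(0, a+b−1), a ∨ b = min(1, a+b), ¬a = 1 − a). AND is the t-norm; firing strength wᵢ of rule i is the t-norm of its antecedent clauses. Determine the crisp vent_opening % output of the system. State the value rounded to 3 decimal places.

32.671

R1 (z=24.3): ¬bright=1−0.76=0.24, cool=0.91; AND[max(0, a+b−1)] → w = 0.15
R2 (z=83.0): hot=0.63, moderate=0.18; AND[max(0, a+b−1)] → w = 0.00
R3 (z=53.6): saturated=0.06 → w = 0.06
Weighted average = (0.15·24.3 + 0.00·83.0 + 0.06·53.6) / (0.15 + 0.00 + 0.06)
  = 6.8610 / 0.2100 = 32.671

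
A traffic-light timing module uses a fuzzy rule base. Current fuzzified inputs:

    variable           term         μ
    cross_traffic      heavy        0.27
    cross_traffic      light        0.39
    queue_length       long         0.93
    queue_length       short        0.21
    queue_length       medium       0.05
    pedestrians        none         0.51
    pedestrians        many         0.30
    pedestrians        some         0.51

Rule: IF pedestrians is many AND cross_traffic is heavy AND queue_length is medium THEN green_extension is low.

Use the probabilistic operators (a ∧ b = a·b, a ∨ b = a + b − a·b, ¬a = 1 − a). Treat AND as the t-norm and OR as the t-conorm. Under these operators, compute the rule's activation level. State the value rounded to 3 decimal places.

firing strength: many=0.30, heavy=0.27, medium=0.05; AND[a·b] → w = 0.0041

0.004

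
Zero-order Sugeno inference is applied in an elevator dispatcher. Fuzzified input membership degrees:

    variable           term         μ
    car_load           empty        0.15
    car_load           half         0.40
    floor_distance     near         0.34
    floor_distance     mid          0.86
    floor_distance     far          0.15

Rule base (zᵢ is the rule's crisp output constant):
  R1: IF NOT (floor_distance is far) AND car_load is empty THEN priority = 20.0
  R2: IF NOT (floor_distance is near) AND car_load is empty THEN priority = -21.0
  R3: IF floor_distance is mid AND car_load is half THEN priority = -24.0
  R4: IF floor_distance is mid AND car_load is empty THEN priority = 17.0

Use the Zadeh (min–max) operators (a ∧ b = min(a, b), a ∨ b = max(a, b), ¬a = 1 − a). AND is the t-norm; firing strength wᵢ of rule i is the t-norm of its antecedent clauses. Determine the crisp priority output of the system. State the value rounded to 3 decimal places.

R1 (z=20.0): ¬far=1−0.15=0.85, empty=0.15; AND[min(a, b)] → w = 0.15
R2 (z=-21.0): ¬near=1−0.34=0.66, empty=0.15; AND[min(a, b)] → w = 0.15
R3 (z=-24.0): mid=0.86, half=0.40; AND[min(a, b)] → w = 0.40
R4 (z=17.0): mid=0.86, empty=0.15; AND[min(a, b)] → w = 0.15
Weighted average = (0.15·20.0 + 0.15·-21.0 + 0.40·-24.0 + 0.15·17.0) / (0.15 + 0.15 + 0.40 + 0.15)
  = -7.2000 / 0.8500 = -8.471

-8.471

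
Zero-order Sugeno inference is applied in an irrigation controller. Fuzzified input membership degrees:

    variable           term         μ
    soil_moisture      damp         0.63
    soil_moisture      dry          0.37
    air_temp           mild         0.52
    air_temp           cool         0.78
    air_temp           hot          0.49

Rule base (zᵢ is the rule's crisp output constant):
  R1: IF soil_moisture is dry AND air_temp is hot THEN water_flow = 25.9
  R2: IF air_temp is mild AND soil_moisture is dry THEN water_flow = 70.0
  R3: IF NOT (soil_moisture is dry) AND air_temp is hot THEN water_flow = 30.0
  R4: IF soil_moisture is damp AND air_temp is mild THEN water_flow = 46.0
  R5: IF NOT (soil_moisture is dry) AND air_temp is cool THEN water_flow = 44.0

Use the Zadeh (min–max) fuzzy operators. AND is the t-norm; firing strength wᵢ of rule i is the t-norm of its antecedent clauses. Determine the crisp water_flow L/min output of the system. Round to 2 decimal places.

R1 (z=25.9): dry=0.37, hot=0.49; AND[min(a, b)] → w = 0.37
R2 (z=70.0): mild=0.52, dry=0.37; AND[min(a, b)] → w = 0.37
R3 (z=30.0): ¬dry=1−0.37=0.63, hot=0.49; AND[min(a, b)] → w = 0.49
R4 (z=46.0): damp=0.63, mild=0.52; AND[min(a, b)] → w = 0.52
R5 (z=44.0): ¬dry=1−0.37=0.63, cool=0.78; AND[min(a, b)] → w = 0.63
Weighted average = (0.37·25.9 + 0.37·70.0 + 0.49·30.0 + 0.52·46.0 + 0.63·44.0) / (0.37 + 0.37 + 0.49 + 0.52 + 0.63)
  = 101.8230 / 2.3800 = 42.78

42.78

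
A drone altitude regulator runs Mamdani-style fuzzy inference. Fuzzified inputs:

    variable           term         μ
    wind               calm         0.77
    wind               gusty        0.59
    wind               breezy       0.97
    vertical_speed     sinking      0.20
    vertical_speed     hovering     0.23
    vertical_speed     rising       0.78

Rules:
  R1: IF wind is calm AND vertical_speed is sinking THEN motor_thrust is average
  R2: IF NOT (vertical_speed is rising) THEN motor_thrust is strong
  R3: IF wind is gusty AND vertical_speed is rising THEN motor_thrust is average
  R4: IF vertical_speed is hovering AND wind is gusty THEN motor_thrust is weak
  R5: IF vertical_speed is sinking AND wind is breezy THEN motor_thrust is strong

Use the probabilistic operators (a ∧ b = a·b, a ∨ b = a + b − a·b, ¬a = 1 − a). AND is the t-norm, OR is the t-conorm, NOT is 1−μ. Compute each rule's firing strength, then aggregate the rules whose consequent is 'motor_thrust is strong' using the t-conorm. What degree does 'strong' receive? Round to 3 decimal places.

R1: calm=0.77, sinking=0.20; AND[a·b] → w = 0.1540
R2: ¬rising=1−0.78=0.22 → w = 0.2200
R3: gusty=0.59, rising=0.78; AND[a·b] → w = 0.4602
R4: hovering=0.23, gusty=0.59; AND[a·b] → w = 0.1357
R5: sinking=0.20, breezy=0.97; AND[a·b] → w = 0.1940
Rules with consequent 'strong': {R2, R5} → strengths 0.2200, 0.1940
Aggregate via t-conorm [a + b − a·b]: 0.3713

0.371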